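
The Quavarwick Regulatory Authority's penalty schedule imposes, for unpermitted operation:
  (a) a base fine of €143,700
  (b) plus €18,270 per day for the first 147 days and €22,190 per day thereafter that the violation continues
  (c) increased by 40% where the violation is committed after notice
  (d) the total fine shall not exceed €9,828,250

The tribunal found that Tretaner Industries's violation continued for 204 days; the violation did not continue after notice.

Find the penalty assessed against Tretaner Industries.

€4,094,220

First 147 days: 147 × €18,270 = €2,685,690
Remaining days: (204 − 147) × €22,190 = €1,264,830
Per-day component: €2,685,690 + €1,264,830 = €3,950,520
Base plus per-day: €143,700 + €3,950,520 = €4,094,220
The violation did not continue after notice: no 40% increase.
Cap at €9,828,250: €4,094,220 is within the cap, no reduction.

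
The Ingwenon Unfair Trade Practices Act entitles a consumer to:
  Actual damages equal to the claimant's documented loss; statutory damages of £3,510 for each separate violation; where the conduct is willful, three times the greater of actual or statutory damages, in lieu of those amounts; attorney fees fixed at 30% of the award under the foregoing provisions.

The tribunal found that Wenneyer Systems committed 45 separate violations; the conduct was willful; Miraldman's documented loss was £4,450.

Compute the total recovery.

£616,005

Statutory damages: 45 × £3,510 = £157,950
Greater of actual damages (£4,450) or statutory damages (£157,950): £157,950
Trebled: 3 × £157,950 = £473,850
Attorney fees: 30% of £473,850 = £142,155
Total recovery: £473,850 + £142,155 = £616,005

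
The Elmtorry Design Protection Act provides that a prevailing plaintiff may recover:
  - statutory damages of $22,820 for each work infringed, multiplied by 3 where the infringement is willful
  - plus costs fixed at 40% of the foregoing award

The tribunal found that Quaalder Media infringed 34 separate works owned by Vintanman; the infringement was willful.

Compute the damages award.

Statutory damages: 34 × $22,820 = $775,880
Trebled: 3 × $775,880 = $2,327,640
Costs: 40% of $2,327,640 = $931,056
Award plus costs: $2,327,640 + $931,056 = $3,258,696

$3,258,696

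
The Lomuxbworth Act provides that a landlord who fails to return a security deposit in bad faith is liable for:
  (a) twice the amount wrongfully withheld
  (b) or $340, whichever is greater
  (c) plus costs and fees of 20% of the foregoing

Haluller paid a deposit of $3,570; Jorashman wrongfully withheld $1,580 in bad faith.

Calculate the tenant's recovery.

Recovery: $3,792

Doubled: 2 × $1,580 = $3,160
Minimum $340: $3,160 meets the minimum, no increase.
Costs and fees: 20% of $3,160 = $632
Total recovery: $3,160 + $632 = $3,792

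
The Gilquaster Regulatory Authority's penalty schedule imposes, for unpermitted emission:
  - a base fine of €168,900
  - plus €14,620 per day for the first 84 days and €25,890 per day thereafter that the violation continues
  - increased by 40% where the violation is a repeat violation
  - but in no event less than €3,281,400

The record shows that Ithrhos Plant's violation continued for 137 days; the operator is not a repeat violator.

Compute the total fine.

€3,281,400

First 84 days: 84 × €14,620 = €1,228,080
Remaining days: (137 − 84) × €25,890 = €1,372,170
Per-day component: €1,228,080 + €1,372,170 = €2,600,250
Base plus per-day: €168,900 + €2,600,250 = €2,769,150
The operator is not a repeat violator: no 40% increase.
Minimum €3,281,400: €2,769,150 is below the minimum → €3,281,400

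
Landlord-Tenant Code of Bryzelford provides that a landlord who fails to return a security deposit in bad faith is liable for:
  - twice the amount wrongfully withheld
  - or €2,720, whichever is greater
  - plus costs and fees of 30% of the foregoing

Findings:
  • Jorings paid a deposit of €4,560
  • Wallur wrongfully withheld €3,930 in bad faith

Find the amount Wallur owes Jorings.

€10,218

Doubled: 2 × €3,930 = €7,860
Minimum €2,720: €7,860 meets the minimum, no increase.
Costs and fees: 30% of €7,860 = €2,358
Total recovery: €7,860 + €2,358 = €10,218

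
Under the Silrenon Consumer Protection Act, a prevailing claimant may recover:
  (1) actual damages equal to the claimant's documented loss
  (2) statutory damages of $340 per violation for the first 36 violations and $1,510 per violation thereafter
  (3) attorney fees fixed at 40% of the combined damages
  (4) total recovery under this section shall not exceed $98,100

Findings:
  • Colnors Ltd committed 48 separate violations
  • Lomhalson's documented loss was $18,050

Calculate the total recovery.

$67,774

First 36 violations: 36 × $340 = $12,240
Remaining violations: (48 − 36) × $1,510 = $18,120
Statutory damages: $12,240 + $18,120 = $30,360
Combined damages: $18,050 + $30,360 = $48,410
Attorney fees: 40% of $48,410 = $19,364
Total before cap: $48,410 + $19,364 = $67,774
Cap at $98,100: $67,774 is within the cap, no reduction.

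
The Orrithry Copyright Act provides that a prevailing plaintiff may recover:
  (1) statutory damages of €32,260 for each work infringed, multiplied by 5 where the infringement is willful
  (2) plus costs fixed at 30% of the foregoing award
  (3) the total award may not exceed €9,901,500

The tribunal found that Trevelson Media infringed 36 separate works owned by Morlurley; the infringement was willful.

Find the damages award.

Statutory damages: 36 × €32,260 = €1,161,360
Multiplied by 5: 5 × €1,161,360 = €5,806,800
Costs: 30% of €5,806,800 = €1,742,040
Award plus costs: €5,806,800 + €1,742,040 = €7,548,840
Cap at €9,901,500: €7,548,840 is within the cap, no reduction.

€7,548,840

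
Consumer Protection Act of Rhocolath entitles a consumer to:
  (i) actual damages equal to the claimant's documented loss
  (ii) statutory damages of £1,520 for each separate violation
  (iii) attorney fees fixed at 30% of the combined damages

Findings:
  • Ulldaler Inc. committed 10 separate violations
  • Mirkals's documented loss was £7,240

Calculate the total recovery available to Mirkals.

£29,172

Statutory damages: 10 × £1,520 = £15,200
Combined damages: £7,240 + £15,200 = £22,440
Attorney fees: 30% of £22,440 = £6,732
Total recovery: £22,440 + £6,732 = £29,172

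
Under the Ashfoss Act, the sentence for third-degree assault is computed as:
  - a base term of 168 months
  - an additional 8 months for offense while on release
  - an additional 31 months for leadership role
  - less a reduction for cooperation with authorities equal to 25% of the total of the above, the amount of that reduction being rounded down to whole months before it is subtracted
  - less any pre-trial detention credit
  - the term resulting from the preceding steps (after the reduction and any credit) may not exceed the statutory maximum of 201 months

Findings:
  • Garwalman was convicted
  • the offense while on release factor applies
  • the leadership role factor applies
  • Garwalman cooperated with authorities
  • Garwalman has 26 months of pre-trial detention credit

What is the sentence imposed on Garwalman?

Offense while on release enhancement: +8 months
Leadership role enhancement: +31 months
Adjusted term: 168 months + 8 months + 31 months = 207 months
Cooperation with authorities reduction: 25% of 207 months = 51 months (rounded down)
After reduction: 207 − 51 = 156 months
Less pre-trial detention credit: 156 months − 26 months = 130 months
Cap at 201 months: 130 months is within the cap, no reduction.

130 months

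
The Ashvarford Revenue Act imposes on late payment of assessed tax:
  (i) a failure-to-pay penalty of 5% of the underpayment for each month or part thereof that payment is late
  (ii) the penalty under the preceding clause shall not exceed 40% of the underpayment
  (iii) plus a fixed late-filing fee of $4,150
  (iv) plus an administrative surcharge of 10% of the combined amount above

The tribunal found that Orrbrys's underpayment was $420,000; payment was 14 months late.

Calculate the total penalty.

Accrued rate: 5% × 14 = 70%, capped at 40% → 40%
Failure-to-pay penalty: 40% of $420,000 = $168,000
Penalty before surcharge: $168,000 + $4,150 = $172,150
Administrative surcharge: 10% of $172,150 = $17,215
Total penalty: $172,150 + $17,215 = $189,365

$189,365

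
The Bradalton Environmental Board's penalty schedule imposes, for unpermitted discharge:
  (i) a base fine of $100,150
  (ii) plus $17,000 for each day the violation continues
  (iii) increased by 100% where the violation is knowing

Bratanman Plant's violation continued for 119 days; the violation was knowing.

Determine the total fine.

Civil penalty: $4,246,300

Per-day component: 119 × $17,000 = $2,023,000
Base plus per-day: $100,150 + $2,023,000 = $2,123,150
Enhancement: 100% of $2,123,150 = $2,123,150
Enhanced fine: $2,123,150 + $2,123,150 = $4,246,300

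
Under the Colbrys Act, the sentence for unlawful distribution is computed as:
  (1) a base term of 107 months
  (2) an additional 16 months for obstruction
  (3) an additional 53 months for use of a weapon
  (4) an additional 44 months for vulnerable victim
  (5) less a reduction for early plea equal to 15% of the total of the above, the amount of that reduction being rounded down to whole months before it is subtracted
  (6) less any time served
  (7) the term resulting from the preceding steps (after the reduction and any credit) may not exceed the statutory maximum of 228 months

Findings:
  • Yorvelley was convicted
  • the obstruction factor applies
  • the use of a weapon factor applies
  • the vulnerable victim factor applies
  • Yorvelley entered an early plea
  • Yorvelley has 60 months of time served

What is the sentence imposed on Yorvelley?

127 months

Obstruction enhancement: +16 months
Use of a weapon enhancement: +53 months
Vulnerable victim enhancement: +44 months
Adjusted term: 107 months + 16 months + 53 months + 44 months = 220 months
Early plea reduction: 15% of 220 months = 33 months (rounded down)
After reduction: 220 − 33 = 187 months
Less time served: 187 months − 60 months = 127 months
Cap at 228 months: 127 months is within the cap, no reduction.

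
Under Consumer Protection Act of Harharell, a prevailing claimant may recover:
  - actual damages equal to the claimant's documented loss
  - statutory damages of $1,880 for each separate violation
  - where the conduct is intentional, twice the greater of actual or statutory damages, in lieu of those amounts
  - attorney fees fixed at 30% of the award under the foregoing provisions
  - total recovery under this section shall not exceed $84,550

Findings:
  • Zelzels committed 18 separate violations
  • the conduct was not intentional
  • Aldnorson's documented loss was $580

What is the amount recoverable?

$44,746

Statutory damages: 18 × $1,880 = $33,840
Conduct not intentional: the in-lieu enhancement does not apply.
Actual plus statutory damages: $580 + $33,840 = $34,420
Attorney fees: 30% of $34,420 = $10,326
Total before cap: $34,420 + $10,326 = $44,746
Cap at $84,550: $44,746 is within the cap, no reduction.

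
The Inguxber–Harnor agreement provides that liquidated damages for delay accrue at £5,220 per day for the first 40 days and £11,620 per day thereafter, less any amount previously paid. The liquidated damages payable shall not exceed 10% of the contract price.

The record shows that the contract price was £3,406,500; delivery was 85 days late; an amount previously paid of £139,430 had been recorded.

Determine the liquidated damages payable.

£340,650

First 40 days: 40 × £5,220 = £208,800
Remaining days: (85 − 40) × £11,620 = £522,900
Accrued per-day damages: £208,800 + £522,900 = £731,700
Less amount previously paid: £731,700 − £139,430 = £592,270
Cap: 10% of £3,406,500 = £340,650
Cap at £340,650: £592,270 exceeds the cap → £340,650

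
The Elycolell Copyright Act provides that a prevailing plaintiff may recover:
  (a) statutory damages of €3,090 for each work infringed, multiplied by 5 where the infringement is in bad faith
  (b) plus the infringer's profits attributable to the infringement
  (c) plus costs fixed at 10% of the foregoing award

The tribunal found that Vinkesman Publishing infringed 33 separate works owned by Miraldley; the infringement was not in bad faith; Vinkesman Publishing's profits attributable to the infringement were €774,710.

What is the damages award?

Statutory damages: 33 × €3,090 = €101,970
Infringement not in bad faith: no ×5 enhancement.
Combined award: €101,970 + €774,710 = €876,680
Costs: 10% of €876,680 = €87,668
Award plus costs: €876,680 + €87,668 = €964,348

€964,348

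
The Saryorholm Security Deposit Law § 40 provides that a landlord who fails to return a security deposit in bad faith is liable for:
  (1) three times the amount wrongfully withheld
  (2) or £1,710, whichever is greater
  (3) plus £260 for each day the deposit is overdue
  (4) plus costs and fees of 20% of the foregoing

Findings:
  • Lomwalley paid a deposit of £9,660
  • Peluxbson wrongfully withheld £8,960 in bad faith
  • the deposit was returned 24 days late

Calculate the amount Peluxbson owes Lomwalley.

£39,744

Trebled: 3 × £8,960 = £26,880
Minimum £1,710: £26,880 meets the minimum, no increase.
Late-return penalty: 24 × £260 = £6,240
Damages plus late penalty: £26,880 + £6,240 = £33,120
Costs and fees: 20% of £33,120 = £6,624
Total recovery: £33,120 + £6,624 = £39,744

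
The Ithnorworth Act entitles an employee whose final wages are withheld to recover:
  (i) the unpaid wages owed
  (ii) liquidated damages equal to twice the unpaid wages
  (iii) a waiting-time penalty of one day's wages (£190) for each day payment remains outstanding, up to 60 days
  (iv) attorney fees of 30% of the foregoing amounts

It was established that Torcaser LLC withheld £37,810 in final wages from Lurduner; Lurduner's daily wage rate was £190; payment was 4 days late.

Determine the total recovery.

Total award: £148,447

Doubled: 2 × £37,810 = £75,620
Penalty days: min(4, 60) = 4
Waiting-time penalty: 4 × £190 = £760
Subtotal: £37,810 + £75,620 + £760 = £114,190
Attorney fees: 30% of £114,190 = £34,257
Total award: £114,190 + £34,257 = £148,447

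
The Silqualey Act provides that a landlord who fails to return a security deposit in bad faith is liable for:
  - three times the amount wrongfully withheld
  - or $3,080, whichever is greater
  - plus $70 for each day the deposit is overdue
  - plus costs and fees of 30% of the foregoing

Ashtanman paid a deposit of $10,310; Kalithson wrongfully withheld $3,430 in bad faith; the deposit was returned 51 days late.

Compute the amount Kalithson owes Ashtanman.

Trebled: 3 × $3,430 = $10,290
Minimum $3,080: $10,290 meets the minimum, no increase.
Late-return penalty: 51 × $70 = $3,570
Damages plus late penalty: $10,290 + $3,570 = $13,860
Costs and fees: 30% of $13,860 = $4,158
Total recovery: $13,860 + $4,158 = $18,018

Recovery: $18,018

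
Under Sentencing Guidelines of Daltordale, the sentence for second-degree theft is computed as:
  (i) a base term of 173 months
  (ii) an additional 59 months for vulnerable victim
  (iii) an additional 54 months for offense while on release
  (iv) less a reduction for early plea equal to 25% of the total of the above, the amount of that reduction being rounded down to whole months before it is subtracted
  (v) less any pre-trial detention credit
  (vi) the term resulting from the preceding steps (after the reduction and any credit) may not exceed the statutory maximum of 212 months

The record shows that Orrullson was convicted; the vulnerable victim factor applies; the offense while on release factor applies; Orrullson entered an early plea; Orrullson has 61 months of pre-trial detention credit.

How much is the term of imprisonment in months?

Sentence: 154 months

Vulnerable victim enhancement: +59 months
Offense while on release enhancement: +54 months
Adjusted term: 173 months + 59 months + 54 months = 286 months
Early plea reduction: 25% of 286 months = 71 months (rounded down)
After reduction: 286 − 71 = 215 months
Less pre-trial detention credit: 215 months − 61 months = 154 months
Cap at 212 months: 154 months is within the cap, no reduction.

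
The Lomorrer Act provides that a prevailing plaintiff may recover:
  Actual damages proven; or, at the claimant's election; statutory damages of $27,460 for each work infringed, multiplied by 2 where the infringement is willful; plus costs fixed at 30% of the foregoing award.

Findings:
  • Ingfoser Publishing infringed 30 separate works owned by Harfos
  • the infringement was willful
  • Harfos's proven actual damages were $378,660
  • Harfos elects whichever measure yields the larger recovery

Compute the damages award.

Statutory damages: 30 × $27,460 = $823,800
Doubled: 2 × $823,800 = $1,647,600
Greater of actual damages ($378,660) or enhanced statutory damages ($1,647,600): $1,647,600
Costs: 30% of $1,647,600 = $494,280
Award plus costs: $1,647,600 + $494,280 = $2,141,880

Award: $2,141,880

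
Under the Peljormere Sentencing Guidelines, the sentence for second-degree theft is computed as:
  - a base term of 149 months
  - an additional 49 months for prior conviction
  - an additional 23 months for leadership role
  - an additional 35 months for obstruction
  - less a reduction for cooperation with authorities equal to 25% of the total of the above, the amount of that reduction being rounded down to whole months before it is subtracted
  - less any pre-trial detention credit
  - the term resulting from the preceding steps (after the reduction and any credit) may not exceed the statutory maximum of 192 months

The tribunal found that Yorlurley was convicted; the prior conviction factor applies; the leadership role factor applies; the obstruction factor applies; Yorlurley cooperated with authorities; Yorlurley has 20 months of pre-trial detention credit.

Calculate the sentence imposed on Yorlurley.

Prior conviction enhancement: +49 months
Leadership role enhancement: +23 months
Obstruction enhancement: +35 months
Adjusted term: 149 months + 49 months + 23 months + 35 months = 256 months
Cooperation with authorities reduction: 25% of 256 months = 64 months (rounded down)
After reduction: 256 − 64 = 192 months
Less pre-trial detention credit: 192 months − 20 months = 172 months
Cap at 192 months: 172 months is within the cap, no reduction.

172 months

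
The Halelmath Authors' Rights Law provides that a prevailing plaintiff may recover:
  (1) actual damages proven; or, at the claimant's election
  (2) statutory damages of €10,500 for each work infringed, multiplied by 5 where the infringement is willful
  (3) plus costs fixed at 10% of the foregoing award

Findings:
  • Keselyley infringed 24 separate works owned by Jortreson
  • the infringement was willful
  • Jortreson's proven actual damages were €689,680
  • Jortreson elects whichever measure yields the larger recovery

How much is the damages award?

€1,386,000

Statutory damages: 24 × €10,500 = €252,000
Multiplied by 5: 5 × €252,000 = €1,260,000
Greater of actual damages (€689,680) or enhanced statutory damages (€1,260,000): €1,260,000
Costs: 10% of €1,260,000 = €126,000
Award plus costs: €1,260,000 + €126,000 = €1,386,000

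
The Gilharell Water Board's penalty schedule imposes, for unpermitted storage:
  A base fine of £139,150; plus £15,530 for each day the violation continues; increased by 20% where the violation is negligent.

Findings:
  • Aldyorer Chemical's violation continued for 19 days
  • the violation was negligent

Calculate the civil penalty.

£521,064

Per-day component: 19 × £15,530 = £295,070
Base plus per-day: £139,150 + £295,070 = £434,220
Enhancement: 20% of £434,220 = £86,844
Enhanced fine: £434,220 + £86,844 = £521,064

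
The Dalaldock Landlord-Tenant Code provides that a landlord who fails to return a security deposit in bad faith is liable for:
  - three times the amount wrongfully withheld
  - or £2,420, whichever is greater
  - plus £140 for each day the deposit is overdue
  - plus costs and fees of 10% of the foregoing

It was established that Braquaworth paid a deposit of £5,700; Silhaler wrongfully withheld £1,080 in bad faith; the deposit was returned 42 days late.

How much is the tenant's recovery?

£10,032

Trebled: 3 × £1,080 = £3,240
Minimum £2,420: £3,240 meets the minimum, no increase.
Late-return penalty: 42 × £140 = £5,880
Damages plus late penalty: £3,240 + £5,880 = £9,120
Costs and fees: 10% of £9,120 = £912
Total recovery: £9,120 + £912 = £10,032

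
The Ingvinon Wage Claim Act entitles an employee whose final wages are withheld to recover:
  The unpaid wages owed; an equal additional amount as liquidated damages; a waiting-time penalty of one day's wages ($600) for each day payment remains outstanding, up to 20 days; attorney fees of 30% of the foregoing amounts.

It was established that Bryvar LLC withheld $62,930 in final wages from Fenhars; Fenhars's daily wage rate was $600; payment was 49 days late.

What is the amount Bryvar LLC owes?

Liquidated damages (equal amount): $62,930
Penalty days: min(49, 20) = 20
Waiting-time penalty: 20 × $600 = $12,000
Subtotal: $62,930 + $62,930 + $12,000 = $137,860
Attorney fees: 30% of $137,860 = $41,358
Total award: $137,860 + $41,358 = $179,218

Total award: $179,218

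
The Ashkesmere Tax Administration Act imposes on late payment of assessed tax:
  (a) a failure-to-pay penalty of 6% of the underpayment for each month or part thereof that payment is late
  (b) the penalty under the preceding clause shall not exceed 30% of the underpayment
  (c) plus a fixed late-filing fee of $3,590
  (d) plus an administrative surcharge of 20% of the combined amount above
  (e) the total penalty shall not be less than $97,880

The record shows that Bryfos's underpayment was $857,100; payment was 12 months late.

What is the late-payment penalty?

$312,864

Accrued rate: 6% × 12 = 72%, capped at 30% → 30%
Failure-to-pay penalty: 30% of $857,100 = $257,130
Penalty before surcharge: $257,130 + $3,590 = $260,720
Administrative surcharge: 20% of $260,720 = $52,144
Total penalty: $260,720 + $52,144 = $312,864
Minimum $97,880: $312,864 meets the minimum, no increase.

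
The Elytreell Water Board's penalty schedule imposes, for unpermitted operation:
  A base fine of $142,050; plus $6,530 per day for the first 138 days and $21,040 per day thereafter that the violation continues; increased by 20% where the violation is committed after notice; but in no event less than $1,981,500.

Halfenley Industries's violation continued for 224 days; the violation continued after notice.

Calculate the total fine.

First 138 days: 138 × $6,530 = $901,140
Remaining days: (224 − 138) × $21,040 = $1,809,440
Per-day component: $901,140 + $1,809,440 = $2,710,580
Base plus per-day: $142,050 + $2,710,580 = $2,852,630
Enhancement: 20% of $2,852,630 = $570,526
Enhanced fine: $2,852,630 + $570,526 = $3,423,156
Minimum $1,981,500: $3,423,156 meets the minimum, no increase.

$3,423,156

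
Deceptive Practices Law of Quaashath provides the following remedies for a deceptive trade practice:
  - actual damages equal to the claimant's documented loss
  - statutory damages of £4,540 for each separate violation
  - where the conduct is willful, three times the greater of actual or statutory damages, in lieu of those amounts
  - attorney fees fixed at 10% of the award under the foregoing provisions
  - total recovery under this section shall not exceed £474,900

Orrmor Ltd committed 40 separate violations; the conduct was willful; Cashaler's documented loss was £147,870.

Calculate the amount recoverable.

Total recovery: £474,900

Statutory damages: 40 × £4,540 = £181,600
Greater of actual damages (£147,870) or statutory damages (£181,600): £181,600
Trebled: 3 × £181,600 = £544,800
Attorney fees: 10% of £544,800 = £54,480
Total before cap: £544,800 + £54,480 = £599,280
Cap at £474,900: £599,280 exceeds the cap → £474,900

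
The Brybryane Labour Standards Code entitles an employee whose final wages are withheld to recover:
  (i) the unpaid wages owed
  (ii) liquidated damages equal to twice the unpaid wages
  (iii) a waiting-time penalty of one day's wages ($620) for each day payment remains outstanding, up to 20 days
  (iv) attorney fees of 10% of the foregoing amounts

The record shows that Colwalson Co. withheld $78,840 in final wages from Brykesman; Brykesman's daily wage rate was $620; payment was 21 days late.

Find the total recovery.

Doubled: 2 × $78,840 = $157,680
Penalty days: min(21, 20) = 20
Waiting-time penalty: 20 × $620 = $12,400
Subtotal: $78,840 + $157,680 + $12,400 = $248,920
Attorney fees: 10% of $248,920 = $24,892
Total award: $248,920 + $24,892 = $273,812

$273,812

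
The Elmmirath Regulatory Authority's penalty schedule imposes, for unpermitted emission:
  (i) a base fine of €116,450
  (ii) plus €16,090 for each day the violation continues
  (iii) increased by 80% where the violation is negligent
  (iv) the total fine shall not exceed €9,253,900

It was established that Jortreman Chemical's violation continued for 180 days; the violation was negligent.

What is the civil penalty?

Per-day component: 180 × €16,090 = €2,896,200
Base plus per-day: €116,450 + €2,896,200 = €3,012,650
Enhancement: 80% of €3,012,650 = €2,410,120
Enhanced fine: €3,012,650 + €2,410,120 = €5,422,770
Cap at €9,253,900: €5,422,770 is within the cap, no reduction.

€5,422,770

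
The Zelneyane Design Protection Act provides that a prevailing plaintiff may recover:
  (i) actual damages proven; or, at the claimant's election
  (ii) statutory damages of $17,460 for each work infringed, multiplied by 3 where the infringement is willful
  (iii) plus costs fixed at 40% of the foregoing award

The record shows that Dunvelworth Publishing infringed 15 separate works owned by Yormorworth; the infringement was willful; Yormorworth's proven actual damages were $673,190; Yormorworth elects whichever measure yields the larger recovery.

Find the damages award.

Statutory damages: 15 × $17,460 = $261,900
Trebled: 3 × $261,900 = $785,700
Greater of actual damages ($673,190) or enhanced statutory damages ($785,700): $785,700
Costs: 40% of $785,700 = $314,280
Award plus costs: $785,700 + $314,280 = $1,099,980

$1,099,980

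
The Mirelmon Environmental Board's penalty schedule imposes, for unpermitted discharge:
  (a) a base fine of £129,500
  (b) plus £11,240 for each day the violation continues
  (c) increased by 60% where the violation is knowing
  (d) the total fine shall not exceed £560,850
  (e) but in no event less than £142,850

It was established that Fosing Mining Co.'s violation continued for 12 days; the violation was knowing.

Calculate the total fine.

£423,008

Per-day component: 12 × £11,240 = £134,880
Base plus per-day: £129,500 + £134,880 = £264,380
Enhancement: 60% of £264,380 = £158,628
Enhanced fine: £264,380 + £158,628 = £423,008
Cap at £560,850: £423,008 is within the cap, no reduction.
Minimum £142,850: £423,008 meets the minimum, no increase.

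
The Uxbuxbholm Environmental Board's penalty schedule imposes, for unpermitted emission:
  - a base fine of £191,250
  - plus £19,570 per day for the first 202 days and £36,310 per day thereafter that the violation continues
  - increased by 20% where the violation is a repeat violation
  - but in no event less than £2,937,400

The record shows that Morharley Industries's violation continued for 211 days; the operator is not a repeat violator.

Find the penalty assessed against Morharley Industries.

First 202 days: 202 × £19,570 = £3,953,140
Remaining days: (211 − 202) × £36,310 = £326,790
Per-day component: £3,953,140 + £326,790 = £4,279,930
Base plus per-day: £191,250 + £4,279,930 = £4,471,180
The operator is not a repeat violator: no 20% increase.
Minimum £2,937,400: £4,471,180 meets the minimum, no increase.

Civil penalty: £4,471,180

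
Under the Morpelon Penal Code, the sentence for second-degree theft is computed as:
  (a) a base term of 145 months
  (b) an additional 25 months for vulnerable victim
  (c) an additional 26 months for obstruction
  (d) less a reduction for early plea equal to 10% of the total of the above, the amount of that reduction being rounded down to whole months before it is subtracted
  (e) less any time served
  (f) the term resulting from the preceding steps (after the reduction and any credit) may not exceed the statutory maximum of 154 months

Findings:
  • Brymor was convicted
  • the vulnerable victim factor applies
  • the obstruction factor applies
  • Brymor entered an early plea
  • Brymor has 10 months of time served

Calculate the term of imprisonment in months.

Vulnerable victim enhancement: +25 months
Obstruction enhancement: +26 months
Adjusted term: 145 months + 25 months + 26 months = 196 months
Early plea reduction: 10% of 196 months = 19 months (rounded down)
After reduction: 196 − 19 = 177 months
Less time served: 177 months − 10 months = 167 months
Cap at 154 months: 167 months exceeds the cap → 154 months

Sentence: 154 months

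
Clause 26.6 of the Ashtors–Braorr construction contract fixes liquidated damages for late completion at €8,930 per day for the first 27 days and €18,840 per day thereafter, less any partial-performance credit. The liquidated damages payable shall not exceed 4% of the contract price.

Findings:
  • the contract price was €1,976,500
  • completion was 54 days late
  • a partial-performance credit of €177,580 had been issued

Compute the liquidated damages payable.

First 27 days: 27 × €8,930 = €241,110
Remaining days: (54 − 27) × €18,840 = €508,680
Accrued per-day damages: €241,110 + €508,680 = €749,790
Less partial-performance credit: €749,790 − €177,580 = €572,210
Cap: 4% of €1,976,500 = €79,060
Cap at €79,060: €572,210 exceeds the cap → €79,060

€79,060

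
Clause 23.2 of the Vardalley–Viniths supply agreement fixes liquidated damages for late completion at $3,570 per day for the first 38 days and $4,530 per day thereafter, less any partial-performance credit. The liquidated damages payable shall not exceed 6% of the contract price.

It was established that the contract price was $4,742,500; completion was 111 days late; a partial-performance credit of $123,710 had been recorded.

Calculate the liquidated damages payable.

$284,550

First 38 days: 38 × $3,570 = $135,660
Remaining days: (111 − 38) × $4,530 = $330,690
Accrued per-day damages: $135,660 + $330,690 = $466,350
Less partial-performance credit: $466,350 − $123,710 = $342,640
Cap: 6% of $4,742,500 = $284,550
Cap at $284,550: $342,640 exceeds the cap → $284,550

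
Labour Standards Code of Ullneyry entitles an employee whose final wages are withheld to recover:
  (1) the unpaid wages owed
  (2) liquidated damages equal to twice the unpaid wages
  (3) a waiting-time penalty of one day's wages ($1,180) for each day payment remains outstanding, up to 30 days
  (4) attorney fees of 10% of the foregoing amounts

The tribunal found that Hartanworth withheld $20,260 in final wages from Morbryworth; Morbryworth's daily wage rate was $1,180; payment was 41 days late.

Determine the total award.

$105,798

Doubled: 2 × $20,260 = $40,520
Penalty days: min(41, 30) = 30
Waiting-time penalty: 30 × $1,180 = $35,400
Subtotal: $20,260 + $40,520 + $35,400 = $96,180
Attorney fees: 10% of $96,180 = $9,618
Total award: $96,180 + $9,618 = $105,798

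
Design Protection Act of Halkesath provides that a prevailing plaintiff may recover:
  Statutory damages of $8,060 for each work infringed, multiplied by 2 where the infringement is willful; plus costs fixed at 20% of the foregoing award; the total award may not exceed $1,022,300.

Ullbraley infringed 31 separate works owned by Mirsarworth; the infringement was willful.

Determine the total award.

Statutory damages: 31 × $8,060 = $249,860
Doubled: 2 × $249,860 = $499,720
Costs: 20% of $499,720 = $99,944
Award plus costs: $499,720 + $99,944 = $599,664
Cap at $1,022,300: $599,664 is within the cap, no reduction.

$599,664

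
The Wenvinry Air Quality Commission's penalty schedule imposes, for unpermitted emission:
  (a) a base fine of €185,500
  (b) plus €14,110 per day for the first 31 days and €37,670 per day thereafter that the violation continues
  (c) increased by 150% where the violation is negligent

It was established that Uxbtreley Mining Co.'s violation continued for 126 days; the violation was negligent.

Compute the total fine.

First 31 days: 31 × €14,110 = €437,410
Remaining days: (126 − 31) × €37,670 = €3,578,650
Per-day component: €437,410 + €3,578,650 = €4,016,060
Base plus per-day: €185,500 + €4,016,060 = €4,201,560
Enhancement: 150% of €4,201,560 = €6,302,340
Enhanced fine: €4,201,560 + €6,302,340 = €10,503,900

€10,503,900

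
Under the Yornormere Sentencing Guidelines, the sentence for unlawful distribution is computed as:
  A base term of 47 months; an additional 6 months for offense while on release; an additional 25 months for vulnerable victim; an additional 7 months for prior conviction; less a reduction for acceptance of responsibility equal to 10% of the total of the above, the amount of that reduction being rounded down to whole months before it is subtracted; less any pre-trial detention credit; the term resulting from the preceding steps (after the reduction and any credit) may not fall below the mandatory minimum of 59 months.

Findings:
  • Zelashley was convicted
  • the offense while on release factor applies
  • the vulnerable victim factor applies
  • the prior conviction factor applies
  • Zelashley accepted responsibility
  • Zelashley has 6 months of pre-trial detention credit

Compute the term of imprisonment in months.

Offense while on release enhancement: +6 months
Vulnerable victim enhancement: +25 months
Prior conviction enhancement: +7 months
Adjusted term: 47 months + 6 months + 25 months + 7 months = 85 months
Acceptance of responsibility reduction: 10% of 85 months = 8 months (rounded down)
After reduction: 85 − 8 = 77 months
Less pre-trial detention credit: 77 months − 6 months = 71 months
Minimum 59 months: 71 months meets the minimum, no increase.

Sentence: 71 months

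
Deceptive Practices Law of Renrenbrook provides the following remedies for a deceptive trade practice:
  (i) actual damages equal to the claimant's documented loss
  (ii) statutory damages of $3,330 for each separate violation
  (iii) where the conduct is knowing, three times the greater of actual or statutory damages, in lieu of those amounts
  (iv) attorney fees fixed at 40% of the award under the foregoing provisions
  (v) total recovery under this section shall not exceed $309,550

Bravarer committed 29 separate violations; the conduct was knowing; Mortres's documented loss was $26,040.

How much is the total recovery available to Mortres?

Statutory damages: 29 × $3,330 = $96,570
Greater of actual damages ($26,040) or statutory damages ($96,570): $96,570
Trebled: 3 × $96,570 = $289,710
Attorney fees: 40% of $289,710 = $115,884
Total before cap: $289,710 + $115,884 = $405,594
Cap at $309,550: $405,594 exceeds the cap → $309,550

Total recovery: $309,550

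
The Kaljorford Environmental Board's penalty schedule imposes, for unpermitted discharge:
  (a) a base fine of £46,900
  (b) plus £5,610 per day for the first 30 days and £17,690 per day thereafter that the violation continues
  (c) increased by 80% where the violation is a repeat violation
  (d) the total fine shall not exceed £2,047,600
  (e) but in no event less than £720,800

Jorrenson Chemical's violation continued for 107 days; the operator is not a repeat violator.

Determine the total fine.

£1,577,330

First 30 days: 30 × £5,610 = £168,300
Remaining days: (107 − 30) × £17,690 = £1,362,130
Per-day component: £168,300 + £1,362,130 = £1,530,430
Base plus per-day: £46,900 + £1,530,430 = £1,577,330
The operator is not a repeat violator: no 80% increase.
Cap at £2,047,600: £1,577,330 is within the cap, no reduction.
Minimum £720,800: £1,577,330 meets the minimum, no increase.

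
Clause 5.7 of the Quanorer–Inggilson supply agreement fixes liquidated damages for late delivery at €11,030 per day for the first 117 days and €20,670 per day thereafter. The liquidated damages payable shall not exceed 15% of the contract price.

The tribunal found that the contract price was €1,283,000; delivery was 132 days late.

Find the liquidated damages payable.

€192,450

First 117 days: 117 × €11,030 = €1,290,510
Remaining days: (132 − 117) × €20,670 = €310,050
Accrued per-day damages: €1,290,510 + €310,050 = €1,600,560
Cap: 15% of €1,283,000 = €192,450
Cap at €192,450: €1,600,560 exceeds the cap → €192,450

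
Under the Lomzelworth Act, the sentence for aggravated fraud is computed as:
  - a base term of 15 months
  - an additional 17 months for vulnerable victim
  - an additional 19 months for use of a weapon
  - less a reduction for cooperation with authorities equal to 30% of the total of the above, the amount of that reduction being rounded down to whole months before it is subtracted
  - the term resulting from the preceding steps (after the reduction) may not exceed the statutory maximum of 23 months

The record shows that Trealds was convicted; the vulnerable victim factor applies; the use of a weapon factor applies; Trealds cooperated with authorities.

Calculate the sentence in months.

23 months

Vulnerable victim enhancement: +17 months
Use of a weapon enhancement: +19 months
Adjusted term: 15 months + 17 months + 19 months = 51 months
Cooperation with authorities reduction: 30% of 51 months = 15 months (rounded down)
After reduction: 51 − 15 = 36 months
Cap at 23 months: 36 months exceeds the cap → 23 months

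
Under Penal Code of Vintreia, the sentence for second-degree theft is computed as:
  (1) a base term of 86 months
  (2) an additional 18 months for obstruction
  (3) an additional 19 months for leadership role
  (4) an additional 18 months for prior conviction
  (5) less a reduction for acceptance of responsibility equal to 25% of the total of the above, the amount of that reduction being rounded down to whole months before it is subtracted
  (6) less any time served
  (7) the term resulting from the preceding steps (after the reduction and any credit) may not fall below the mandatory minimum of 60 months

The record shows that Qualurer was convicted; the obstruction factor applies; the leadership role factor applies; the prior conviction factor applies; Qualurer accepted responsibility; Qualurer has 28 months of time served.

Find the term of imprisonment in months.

78 months

Obstruction enhancement: +18 months
Leadership role enhancement: +19 months
Prior conviction enhancement: +18 months
Adjusted term: 86 months + 18 months + 19 months + 18 months = 141 months
Acceptance of responsibility reduction: 25% of 141 months = 35 months (rounded down)
After reduction: 141 − 35 = 106 months
Less time served: 106 months − 28 months = 78 months
Minimum 60 months: 78 months meets the minimum, no increase.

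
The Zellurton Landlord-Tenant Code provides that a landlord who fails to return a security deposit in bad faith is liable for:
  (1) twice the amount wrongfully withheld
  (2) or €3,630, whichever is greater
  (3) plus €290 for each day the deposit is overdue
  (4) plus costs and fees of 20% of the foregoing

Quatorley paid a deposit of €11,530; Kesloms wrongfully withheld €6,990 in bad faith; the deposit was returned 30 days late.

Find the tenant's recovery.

Doubled: 2 × €6,990 = €13,980
Minimum €3,630: €13,980 meets the minimum, no increase.
Late-return penalty: 30 × €290 = €8,700
Damages plus late penalty: €13,980 + €8,700 = €22,680
Costs and fees: 20% of €22,680 = €4,536
Total recovery: €22,680 + €4,536 = €27,216

€27,216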